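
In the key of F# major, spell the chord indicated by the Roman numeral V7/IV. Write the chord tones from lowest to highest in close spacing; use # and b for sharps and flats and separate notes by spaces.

The slash means an applied dominant: we want the dominant of IV. In F# major, IV is B major, and its dominant is built on F#.
Building a dominant seventh chord on F# gives F#-A#-C#-E.

F# A# C# E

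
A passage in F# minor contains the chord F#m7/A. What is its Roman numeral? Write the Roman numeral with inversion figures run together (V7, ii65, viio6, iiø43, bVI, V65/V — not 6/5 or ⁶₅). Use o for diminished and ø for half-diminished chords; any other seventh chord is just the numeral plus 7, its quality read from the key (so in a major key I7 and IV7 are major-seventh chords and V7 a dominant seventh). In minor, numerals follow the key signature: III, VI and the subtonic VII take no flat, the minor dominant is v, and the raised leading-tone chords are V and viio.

i65

The pitches F#-A-C#-E form a minor seventh chord rooted on F#.
F# is scale degree 1 in F# minor, and a minor seventh chord on that degree is written i7.
With A in the bass the chord is in first inversion, so the figured bass is 65.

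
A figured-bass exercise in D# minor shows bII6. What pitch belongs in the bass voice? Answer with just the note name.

bII in D# minor has root E; the chord is E-G#-B.
The figure 6 means first inversion — the third is in the bass.

G#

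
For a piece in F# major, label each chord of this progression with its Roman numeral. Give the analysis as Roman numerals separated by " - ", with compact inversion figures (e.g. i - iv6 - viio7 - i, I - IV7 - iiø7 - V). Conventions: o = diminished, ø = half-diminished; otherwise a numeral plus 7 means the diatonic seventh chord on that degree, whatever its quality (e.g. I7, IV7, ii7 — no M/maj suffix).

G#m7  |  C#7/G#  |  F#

ii7 - V43 - I

G#m7 has root G#, degree 2 in F# major, so ii7.
C#7/G#: root C# is the dominant; dominant seventh chord there is V43.
F#: major triad on F# = scale degree 1 → I.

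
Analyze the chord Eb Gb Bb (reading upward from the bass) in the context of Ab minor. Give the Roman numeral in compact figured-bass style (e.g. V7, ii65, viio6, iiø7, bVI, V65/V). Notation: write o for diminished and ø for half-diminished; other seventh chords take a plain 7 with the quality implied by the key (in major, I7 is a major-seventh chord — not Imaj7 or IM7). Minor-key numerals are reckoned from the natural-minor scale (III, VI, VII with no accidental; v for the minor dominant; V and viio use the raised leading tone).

v

The pitches Eb-Gb-Bb form a minor triad rooted on Eb.
In Ab minor, Eb is the dominant; the diatonic minor triad there is v.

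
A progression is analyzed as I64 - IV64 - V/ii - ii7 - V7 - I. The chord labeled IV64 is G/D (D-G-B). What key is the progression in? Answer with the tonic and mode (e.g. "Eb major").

The chord G/D is a major triad rooted on G; its label is IV64.
Counting down 3 scale steps from G places the tonic on D; a major triad on degree 4 is diatonic only in major.

D major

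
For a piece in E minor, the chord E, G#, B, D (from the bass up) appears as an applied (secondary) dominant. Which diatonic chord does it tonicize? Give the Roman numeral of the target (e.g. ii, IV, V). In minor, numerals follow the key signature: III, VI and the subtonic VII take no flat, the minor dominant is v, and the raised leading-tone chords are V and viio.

iv

The chord is a dominant seventh chord on E.
A dominant resolves down a perfect fifth: E → A. In E minor, A is scale degree 4, i.e. iv.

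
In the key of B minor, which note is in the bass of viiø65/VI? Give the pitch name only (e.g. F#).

A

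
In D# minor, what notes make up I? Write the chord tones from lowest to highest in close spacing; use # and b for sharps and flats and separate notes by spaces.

D# F## A#

Scale degree 1 in D# minor is D#; here the chord built on it is altered to a major triad. I is the major tonic (Picardy third), borrowed from the parallel major.
So the chord is D#-F##-A#.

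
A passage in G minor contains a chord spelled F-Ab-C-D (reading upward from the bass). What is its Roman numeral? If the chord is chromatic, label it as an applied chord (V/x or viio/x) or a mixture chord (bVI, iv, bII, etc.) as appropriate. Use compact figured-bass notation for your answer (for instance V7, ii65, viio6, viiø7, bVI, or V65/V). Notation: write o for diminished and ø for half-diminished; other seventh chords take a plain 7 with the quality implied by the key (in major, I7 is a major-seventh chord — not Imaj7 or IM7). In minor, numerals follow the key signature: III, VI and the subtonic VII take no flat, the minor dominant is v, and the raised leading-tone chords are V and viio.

viiø65/VI

Stacked in thirds the chord is D-F-Ab-C: a half-diminished seventh chord on D.
D sits a half step below Eb (VI in G minor); a diminished chord there is the applied leading-tone chord of VI.
With F in the bass the chord is in first inversion, so the figured bass is 65.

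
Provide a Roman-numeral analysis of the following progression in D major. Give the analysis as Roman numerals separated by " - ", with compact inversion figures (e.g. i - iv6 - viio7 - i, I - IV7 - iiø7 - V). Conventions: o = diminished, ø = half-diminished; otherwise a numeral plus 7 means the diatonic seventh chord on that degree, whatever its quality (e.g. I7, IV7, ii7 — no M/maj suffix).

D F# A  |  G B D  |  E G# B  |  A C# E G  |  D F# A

D-F#-A: root D is the tonic; major triad there is I.
G-B-D has root G, degree 4 in D major, so IV.
E-G#-B: a major triad on E, the applied dominant of V → V/V.
A-C#-E-G: dominant seventh chord on A = scale degree 5 → V7.
D-F#-A: root D is the tonic; major triad there is I.

I - IV - V/V - V7 - I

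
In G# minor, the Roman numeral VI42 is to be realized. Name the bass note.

VI in G# minor has root E; the chord is E-G#-B-D#.
The figure 42 means third inversion — the seventh is in the bass.

D#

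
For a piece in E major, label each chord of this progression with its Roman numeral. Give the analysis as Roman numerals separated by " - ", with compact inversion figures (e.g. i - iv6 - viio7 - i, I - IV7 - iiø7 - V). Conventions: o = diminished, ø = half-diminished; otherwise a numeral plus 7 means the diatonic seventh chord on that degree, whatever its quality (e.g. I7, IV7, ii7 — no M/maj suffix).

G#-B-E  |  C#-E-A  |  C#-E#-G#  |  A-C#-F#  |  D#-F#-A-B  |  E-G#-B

I6 - IV6 - V/ii - ii6 - V65 - I

G#-B-E has root E, degree 1 in E major, so I6.
C#-E-A has root A, degree 4 in E major, so IV6.
C#-E#-G#: chromatic; C# is V of ii, so V/ii.
A-C#-F#: root F# is the supertonic; minor triad there is ii6.
D#-F#-A-B: dominant seventh chord on B = scale degree 5 → V65.
E-G#-B: root E is the tonic; major triad there is I.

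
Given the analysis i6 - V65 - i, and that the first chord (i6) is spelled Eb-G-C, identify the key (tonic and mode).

The anchor chord is a minor triad on C, labeled i6.
If C is scale degree 1 and the mode makes that degree carry a minor triad, the tonic is C and the mode is minor.

C minor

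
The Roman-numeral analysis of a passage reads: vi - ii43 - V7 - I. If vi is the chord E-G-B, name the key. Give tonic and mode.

G major

The anchor chord is a minor triad on E, labeled vi.
vi on E implies E is the submediant; that puts the tonic at G, and the lowercase numeral fits major mode.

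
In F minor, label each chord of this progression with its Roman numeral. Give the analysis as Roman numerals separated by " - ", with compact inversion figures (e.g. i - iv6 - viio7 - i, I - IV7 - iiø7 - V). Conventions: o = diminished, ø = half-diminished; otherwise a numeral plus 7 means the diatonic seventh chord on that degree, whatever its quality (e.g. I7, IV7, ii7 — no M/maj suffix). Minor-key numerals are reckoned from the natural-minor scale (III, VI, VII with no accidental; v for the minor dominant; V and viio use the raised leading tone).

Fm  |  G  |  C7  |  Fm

i - V/V - V7 - i

Fm: root F is the tonic; minor triad there is i.
G: chromatic; G is V of V, so V/V.
C7: dominant seventh chord on C = scale degree 5 → V7.
Fm: minor triad on F = scale degree 1 → i.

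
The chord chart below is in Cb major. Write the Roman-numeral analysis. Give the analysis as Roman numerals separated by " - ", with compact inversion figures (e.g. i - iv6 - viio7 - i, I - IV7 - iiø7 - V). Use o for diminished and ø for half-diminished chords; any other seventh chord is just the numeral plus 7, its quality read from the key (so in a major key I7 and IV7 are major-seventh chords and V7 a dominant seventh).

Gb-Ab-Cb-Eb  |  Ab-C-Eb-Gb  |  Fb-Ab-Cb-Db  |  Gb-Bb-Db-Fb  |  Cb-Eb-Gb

vi42 - V7/ii - ii65 - V7 - I

Gb-Ab-Cb-Eb has root Ab, degree 6 in Cb major, so vi42.
Ab-C-Eb-Gb: chromatic; Ab is V of ii, so V7/ii.
Fb-Ab-Cb-Db: minor seventh chord on Db = scale degree 2 → ii65.
Gb-Bb-Db-Fb has root Gb, degree 5 in Cb major, so V7.
Cb-Eb-Gb: root Cb is the tonic; major triad there is I.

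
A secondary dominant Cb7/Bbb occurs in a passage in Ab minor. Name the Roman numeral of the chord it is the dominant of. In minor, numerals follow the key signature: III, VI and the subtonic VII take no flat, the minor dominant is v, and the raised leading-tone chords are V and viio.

The chord is a dominant seventh chord on Cb.
A dominant resolves down a perfect fifth: Cb → Fb. In Ab minor, Fb is scale degree 6, i.e. VI.

VI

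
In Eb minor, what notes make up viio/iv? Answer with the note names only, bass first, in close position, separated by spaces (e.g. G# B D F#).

viio/iv is a secondary leading-tone chord. The target iv is Ab in Eb minor; the applied chord is rooted a semitone below, on G.
Building a diminished triad on G gives G-Bb-Db.

G Bb Db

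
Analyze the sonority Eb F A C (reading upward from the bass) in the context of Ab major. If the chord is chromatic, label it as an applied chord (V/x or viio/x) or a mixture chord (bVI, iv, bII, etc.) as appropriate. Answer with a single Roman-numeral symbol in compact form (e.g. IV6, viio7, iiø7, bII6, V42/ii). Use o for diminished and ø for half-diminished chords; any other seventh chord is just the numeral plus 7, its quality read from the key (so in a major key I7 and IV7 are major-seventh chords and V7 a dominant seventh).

V42/ii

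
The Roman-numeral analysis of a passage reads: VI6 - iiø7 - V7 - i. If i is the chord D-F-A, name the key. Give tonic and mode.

i is given as D-F-A — a minor triad with root D.
If D is scale degree 1 and the mode makes that degree carry a minor triad, the tonic is D and the mode is minor.

D minor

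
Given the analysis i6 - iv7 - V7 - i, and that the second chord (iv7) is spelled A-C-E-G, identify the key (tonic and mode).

E minor

The chord Am7 is a minor seventh chord rooted on A; its label is iv7.
Counting down 3 scale steps from A places the tonic on E; a minor seventh chord on degree 4 is diatonic only in minor.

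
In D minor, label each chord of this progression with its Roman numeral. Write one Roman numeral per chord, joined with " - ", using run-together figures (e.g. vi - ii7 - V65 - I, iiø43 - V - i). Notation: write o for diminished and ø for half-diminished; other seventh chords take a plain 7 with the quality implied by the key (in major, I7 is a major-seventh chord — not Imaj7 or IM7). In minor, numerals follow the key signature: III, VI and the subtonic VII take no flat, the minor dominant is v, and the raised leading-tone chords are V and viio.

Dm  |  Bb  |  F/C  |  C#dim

i - VI - III64 - viio

Dm: minor triad on D = scale degree 1 → i.
Bb has root Bb, degree 6 in D minor, so VI.
F/C has root F, degree 3 in D minor, so III64.
C#dim has root C#, degree 7 in D minor, so viio.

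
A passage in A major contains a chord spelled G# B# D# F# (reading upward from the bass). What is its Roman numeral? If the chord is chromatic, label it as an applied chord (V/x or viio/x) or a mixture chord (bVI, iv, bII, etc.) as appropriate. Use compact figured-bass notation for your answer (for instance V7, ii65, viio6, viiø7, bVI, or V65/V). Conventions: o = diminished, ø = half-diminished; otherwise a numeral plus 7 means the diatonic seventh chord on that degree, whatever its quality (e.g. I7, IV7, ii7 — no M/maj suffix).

V7/iii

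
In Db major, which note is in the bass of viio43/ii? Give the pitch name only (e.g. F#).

Ab

The applied chord viio43/ii is rooted on D: D-F-Ab-Cb.
The figure 43 means second inversion — the fifth is in the bass.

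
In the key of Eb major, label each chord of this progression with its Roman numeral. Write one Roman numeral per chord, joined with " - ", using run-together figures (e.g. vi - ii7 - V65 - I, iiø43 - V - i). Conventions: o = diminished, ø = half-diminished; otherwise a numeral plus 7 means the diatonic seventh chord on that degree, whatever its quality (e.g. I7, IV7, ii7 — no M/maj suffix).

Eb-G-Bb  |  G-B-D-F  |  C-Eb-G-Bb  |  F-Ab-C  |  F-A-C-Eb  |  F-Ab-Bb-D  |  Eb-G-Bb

I - V7/vi - vi7 - ii - V7/V - V43 - I

Eb-G-Bb has root Eb, degree 1 in Eb major, so I.
G-B-D-F is the secondary dominant of vi (dominant seventh chord on G): V7/vi.
C-Eb-G-Bb has root C, degree 6 in Eb major, so vi7.
F-Ab-C: minor triad on F = scale degree 2 → ii.
F-A-C-Eb: a dominant seventh chord on F, the applied dominant of V → V7/V.
F-Ab-Bb-D has root Bb, degree 5 in Eb major, so V43.
Eb-G-Bb: major triad on Eb = scale degree 1 → I.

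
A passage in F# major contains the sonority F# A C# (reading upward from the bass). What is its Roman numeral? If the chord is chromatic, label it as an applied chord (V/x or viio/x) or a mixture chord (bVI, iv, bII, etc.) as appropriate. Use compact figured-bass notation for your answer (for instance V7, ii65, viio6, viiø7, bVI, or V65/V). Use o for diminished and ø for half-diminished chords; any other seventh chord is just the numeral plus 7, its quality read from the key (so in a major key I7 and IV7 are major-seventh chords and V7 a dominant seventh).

i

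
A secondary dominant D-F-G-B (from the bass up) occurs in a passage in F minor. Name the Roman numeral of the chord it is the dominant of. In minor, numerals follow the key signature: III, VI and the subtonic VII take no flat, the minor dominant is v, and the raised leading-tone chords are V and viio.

V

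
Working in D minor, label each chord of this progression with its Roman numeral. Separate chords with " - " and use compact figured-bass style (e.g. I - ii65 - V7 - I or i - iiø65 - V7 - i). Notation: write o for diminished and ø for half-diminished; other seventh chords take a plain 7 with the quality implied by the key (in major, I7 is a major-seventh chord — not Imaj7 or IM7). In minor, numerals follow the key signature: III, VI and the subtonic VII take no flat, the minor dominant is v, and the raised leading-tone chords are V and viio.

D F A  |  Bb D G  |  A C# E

D-F-A has root D, degree 1 in D minor, so i.
Bb-D-G: minor triad on G = scale degree 4 → iv6.
A-C#-E has root A, degree 5 in D minor, so V.

i - iv6 - V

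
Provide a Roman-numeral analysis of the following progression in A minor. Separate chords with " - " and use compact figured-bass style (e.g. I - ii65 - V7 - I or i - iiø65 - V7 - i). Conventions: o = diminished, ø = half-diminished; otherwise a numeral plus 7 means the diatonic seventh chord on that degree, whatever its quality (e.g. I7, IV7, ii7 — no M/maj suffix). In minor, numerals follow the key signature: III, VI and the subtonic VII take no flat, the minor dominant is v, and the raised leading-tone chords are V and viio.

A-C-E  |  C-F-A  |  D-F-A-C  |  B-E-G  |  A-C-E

A-C-E: root A is the tonic; minor triad there is i.
C-F-A has root F, degree 6 in A minor, so VI64.
D-F-A-C: minor seventh chord on D = scale degree 4 → iv7.
B-E-G: minor triad on E = scale degree 5 → v64.
A-C-E: root A is the tonic; minor triad there is i.

i - VI64 - iv7 - v64 - i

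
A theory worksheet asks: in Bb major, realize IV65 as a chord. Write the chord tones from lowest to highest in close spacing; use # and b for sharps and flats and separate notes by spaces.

G Bb D Eb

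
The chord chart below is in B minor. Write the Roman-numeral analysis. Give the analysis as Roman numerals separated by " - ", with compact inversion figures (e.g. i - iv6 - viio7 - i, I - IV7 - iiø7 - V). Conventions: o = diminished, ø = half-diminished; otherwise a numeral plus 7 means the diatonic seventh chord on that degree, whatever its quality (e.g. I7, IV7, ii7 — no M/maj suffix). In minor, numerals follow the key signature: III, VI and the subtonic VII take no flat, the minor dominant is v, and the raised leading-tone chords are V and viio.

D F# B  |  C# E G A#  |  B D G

i6 - viio65 - VI6

D-F#-B has root B, degree 1 in B minor, so i6.
C#-E-G-A#: root A# is the leading tone; fully diminished seventh chord there is viio65.
B-D-G has root G, degree 6 in B minor, so VI6.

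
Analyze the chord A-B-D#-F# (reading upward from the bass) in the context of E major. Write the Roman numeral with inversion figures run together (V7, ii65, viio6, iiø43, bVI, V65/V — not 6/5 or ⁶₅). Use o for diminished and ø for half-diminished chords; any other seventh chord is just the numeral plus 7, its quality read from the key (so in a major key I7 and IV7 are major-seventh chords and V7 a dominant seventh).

Stacked in thirds the chord is B-D#-F#-A: a dominant seventh chord on B.
B is scale degree 5 in E major, and a dominant seventh chord on that degree is written V7.
With A in the bass the chord is in third inversion, so the figured bass is 42.

V42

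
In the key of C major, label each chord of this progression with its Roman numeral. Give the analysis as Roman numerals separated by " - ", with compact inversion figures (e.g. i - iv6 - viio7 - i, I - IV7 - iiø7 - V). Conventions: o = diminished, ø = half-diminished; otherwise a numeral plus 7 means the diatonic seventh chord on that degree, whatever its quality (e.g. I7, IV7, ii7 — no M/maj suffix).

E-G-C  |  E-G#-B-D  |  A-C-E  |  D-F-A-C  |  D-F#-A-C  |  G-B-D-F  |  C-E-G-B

E-G-C has root C, degree 1 in C major, so I6.
E-G#-B-D is the secondary dominant of vi (dominant seventh chord on E): V7/vi.
A-C-E: minor triad on A = scale degree 6 → vi.
D-F-A-C: root D is the supertonic; minor seventh chord there is ii7.
D-F#-A-C: a dominant seventh chord on D, the applied dominant of V → V7/V.
G-B-D-F: dominant seventh chord on G = scale degree 5 → V7.
C-E-G-B has root C, degree 1 in C major, so I7.

I6 - V7/vi - vi - ii7 - V7/V - V7 - I7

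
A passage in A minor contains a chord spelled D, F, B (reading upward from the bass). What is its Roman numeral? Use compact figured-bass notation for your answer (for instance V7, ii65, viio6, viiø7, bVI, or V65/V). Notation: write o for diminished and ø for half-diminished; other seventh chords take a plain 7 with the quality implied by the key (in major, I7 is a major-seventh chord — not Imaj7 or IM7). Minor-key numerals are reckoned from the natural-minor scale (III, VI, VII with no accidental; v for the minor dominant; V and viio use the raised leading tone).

The pitches B-D-F form a diminished triad rooted on B.
In A minor, B is the supertonic; the diatonic diminished triad there is iio.
With D in the bass the chord is in first inversion, so the figured bass is 6.

iio6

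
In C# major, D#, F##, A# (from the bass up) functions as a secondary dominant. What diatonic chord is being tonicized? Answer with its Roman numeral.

The chord is a major triad on D#.
A dominant resolves down a perfect fifth: D# → G#. In C# major, G# is scale degree 5, i.e. V.

V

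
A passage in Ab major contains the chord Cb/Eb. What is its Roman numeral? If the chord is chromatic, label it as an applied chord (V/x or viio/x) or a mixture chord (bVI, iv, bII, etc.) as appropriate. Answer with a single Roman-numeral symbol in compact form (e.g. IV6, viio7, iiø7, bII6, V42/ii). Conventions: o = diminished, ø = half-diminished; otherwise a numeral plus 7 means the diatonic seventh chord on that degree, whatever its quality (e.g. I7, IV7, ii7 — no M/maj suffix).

The pitches Cb-Eb-Gb form a major triad rooted on Cb.
Cb is the lowered third degree of Ab major (diatonic 3 would be C). This is a major triad on the lowered third degree, borrowed from the parallel minor.
With Eb in the bass the chord is in first inversion, so the figured bass is 6.

bIII6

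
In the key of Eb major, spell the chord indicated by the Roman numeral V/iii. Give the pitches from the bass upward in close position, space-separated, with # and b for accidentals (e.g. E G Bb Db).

D F# A

The slash means an applied dominant: we want the dominant of iii. In Eb major, iii is G minor, and its dominant is built on D.
Building a major triad on D gives D-F#-A.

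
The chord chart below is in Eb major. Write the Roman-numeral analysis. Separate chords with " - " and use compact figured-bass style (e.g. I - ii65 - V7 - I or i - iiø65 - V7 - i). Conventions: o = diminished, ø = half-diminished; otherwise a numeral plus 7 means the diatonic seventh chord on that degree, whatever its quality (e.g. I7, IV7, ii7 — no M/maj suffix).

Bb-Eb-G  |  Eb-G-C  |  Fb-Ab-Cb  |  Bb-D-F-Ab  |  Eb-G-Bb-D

Bb-Eb-G: root Eb is the tonic; major triad there is I64.
Eb-G-C has root C, degree 6 in Eb major, so vi6.
Fb-Ab-Cb: Fb with this quality isn't in the key; a major triad on b2 is the Neapolitan chord, bII.
Bb-D-F-Ab has root Bb, degree 5 in Eb major, so V7.
Eb-G-Bb-D: major seventh chord on Eb = scale degree 1 → I7.

I64 - vi6 - bII - V7 - I7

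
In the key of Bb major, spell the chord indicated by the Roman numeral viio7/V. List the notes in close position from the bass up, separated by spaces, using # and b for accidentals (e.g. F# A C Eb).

E G Bb Db

viio7/V is a secondary leading-tone chord. The target V is F in Bb major; the applied chord is rooted a semitone below, on E.
Building a fully diminished seventh chord on E gives E-G-Bb-Db.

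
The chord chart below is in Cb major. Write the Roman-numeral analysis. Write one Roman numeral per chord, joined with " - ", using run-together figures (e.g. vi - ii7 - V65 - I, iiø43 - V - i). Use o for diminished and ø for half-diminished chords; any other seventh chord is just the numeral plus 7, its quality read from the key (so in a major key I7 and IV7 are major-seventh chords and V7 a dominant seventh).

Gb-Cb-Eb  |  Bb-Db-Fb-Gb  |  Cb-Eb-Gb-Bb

I64 - V65 - I7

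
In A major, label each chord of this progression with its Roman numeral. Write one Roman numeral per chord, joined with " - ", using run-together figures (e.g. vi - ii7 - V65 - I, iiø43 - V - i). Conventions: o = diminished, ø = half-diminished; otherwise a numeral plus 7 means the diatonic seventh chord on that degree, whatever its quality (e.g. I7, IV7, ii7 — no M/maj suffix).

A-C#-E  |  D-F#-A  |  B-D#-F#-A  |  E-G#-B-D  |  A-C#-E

I - IV - V7/V - V7 - I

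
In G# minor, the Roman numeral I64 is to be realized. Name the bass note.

I in G# minor has root G#; the chord is G#-B#-D#.
The figure 64 means second inversion — the fifth is in the bass.

D#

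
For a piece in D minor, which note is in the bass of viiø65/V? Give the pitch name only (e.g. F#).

B

The applied chord viiø65/V is rooted on G#: G#-B-D-F#.
The figure 65 means first inversion — the third is in the bass.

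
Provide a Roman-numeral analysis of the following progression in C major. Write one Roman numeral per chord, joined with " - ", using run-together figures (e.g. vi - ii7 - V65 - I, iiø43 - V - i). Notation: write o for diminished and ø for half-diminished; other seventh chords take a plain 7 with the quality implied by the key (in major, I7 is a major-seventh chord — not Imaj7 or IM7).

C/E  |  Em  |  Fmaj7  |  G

C/E: root C is the tonic; major triad there is I6.
Em: minor triad on E = scale degree 3 → iii.
Fmaj7: major seventh chord on F = scale degree 4 → IV7.
G has root G, degree 5 in C major, so V.

I6 - iii - IV7 - V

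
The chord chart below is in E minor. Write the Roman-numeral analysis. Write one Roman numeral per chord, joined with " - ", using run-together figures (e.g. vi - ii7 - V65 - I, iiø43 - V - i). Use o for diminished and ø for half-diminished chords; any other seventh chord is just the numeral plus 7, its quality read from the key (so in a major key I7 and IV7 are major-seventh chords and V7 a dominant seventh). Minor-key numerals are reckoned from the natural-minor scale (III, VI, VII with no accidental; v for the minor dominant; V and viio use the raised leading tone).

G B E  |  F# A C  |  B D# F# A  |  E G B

i6 - iio - V7 - i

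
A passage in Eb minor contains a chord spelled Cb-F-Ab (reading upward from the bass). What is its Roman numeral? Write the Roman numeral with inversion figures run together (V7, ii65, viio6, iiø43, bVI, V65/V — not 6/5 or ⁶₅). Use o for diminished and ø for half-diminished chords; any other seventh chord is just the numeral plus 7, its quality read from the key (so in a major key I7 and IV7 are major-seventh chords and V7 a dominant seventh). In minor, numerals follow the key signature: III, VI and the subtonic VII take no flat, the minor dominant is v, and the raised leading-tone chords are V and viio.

iio64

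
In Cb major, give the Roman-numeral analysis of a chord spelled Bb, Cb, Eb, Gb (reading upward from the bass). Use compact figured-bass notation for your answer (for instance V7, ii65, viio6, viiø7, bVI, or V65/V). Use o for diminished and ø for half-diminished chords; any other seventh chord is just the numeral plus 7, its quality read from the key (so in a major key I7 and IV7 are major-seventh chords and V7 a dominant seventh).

I42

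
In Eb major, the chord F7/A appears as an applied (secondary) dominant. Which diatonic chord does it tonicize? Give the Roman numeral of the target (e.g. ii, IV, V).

V

The chord is a dominant seventh chord on F.
A dominant resolves down a perfect fifth: F → Bb. In Eb major, Bb is scale degree 5, i.e. V.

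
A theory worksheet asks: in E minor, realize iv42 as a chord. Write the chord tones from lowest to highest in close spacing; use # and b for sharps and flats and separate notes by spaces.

G A C E

In E minor, the fourth degree is A, and the diatonic chord built there is a minor seventh chord.
That chord is spelled A-C-E-G.
The figured bass 42 indicates third inversion, placing the seventh (G) in the bass: G-A-C-E.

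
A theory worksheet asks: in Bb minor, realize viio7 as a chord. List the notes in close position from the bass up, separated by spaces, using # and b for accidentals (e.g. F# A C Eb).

In Bb minor, the leading-tone chord is built on the raised seventh degree, A.
That chord is spelled A-C-Eb-Gb.

A C Eb Gb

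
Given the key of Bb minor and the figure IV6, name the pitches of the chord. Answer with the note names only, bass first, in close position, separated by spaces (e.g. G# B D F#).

G Bb Eb

Scale degree 4 in Bb minor is Eb; here the chord built on it is altered to a major triad. IV6 is the major subdominant, borrowed from the parallel major.
So the chord is Eb-G-Bb.
With the 6 figure the chord is in first inversion; from the bass G upward in close position it reads G-Bb-Eb.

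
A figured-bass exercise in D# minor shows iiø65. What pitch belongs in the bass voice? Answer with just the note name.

G#

iiø in D# minor has root E#; the chord is E#-G#-B-D#.
The figure 65 means first inversion — the third is in the bass.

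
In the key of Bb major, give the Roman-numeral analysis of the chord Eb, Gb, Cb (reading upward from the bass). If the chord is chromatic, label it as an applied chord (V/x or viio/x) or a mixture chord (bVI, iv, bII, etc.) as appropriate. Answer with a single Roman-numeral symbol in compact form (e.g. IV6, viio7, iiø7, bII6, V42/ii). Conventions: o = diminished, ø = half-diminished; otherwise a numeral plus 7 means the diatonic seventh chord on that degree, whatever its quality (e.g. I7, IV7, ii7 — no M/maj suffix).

bII6

Stacked in thirds the chord is Cb-Eb-Gb: a major triad on Cb.
Cb is the lowered second degree of Bb major (diatonic 2 would be C). This is the Neapolitan sixth — a major triad on the lowered second degree, here in its customary first inversion.
With Eb in the bass the chord is in first inversion, so the figured bass is 6.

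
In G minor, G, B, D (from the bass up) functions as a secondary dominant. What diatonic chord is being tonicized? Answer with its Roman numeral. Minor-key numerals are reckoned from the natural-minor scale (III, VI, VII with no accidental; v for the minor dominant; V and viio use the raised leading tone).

iv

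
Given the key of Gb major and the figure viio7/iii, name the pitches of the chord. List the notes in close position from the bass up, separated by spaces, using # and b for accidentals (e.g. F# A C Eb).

A C Eb Gb

viio7/iii is a secondary leading-tone chord. The target iii is Bb in Gb major; the applied chord is rooted a semitone below, on A.
Building a fully diminished seventh chord on A gives A-C-Eb-Gb.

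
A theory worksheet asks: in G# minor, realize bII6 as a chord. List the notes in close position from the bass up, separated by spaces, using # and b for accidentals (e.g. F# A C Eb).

C# E A

Scale degree 2 in G# minor is A#; lowering it a half step gives A. bII6 is the Neapolitan sixth — a major triad on the lowered second degree, here in its customary first inversion.
So the chord is A-C#-E.
With the 6 figure the chord is in first inversion; from the bass C# upward in close position it reads C#-E-A.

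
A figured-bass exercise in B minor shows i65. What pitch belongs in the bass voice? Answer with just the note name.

i in B minor has root B; the chord is B-D-F#-A.
The figure 65 means first inversion — the third is in the bass.

D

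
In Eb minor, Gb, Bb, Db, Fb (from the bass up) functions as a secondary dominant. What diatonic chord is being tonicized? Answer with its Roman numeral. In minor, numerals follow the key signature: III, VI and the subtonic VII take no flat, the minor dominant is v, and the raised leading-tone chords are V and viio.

The chord is a dominant seventh chord on Gb.
A dominant resolves down a perfect fifth: Gb → Cb. In Eb minor, Cb is scale degree 6, i.e. VI.

VI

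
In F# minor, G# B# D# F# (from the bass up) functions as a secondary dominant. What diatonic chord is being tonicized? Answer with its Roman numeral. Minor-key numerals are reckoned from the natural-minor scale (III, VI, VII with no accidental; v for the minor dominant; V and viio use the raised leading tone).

The chord is a dominant seventh chord on G#.
A dominant resolves down a perfect fifth: G# → C#. In F# minor, C# is scale degree 5, i.e. V.

V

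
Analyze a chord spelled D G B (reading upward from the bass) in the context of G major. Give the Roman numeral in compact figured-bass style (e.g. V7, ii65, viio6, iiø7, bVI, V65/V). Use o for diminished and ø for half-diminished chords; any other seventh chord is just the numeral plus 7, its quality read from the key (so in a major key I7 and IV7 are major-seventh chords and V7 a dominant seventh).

The pitches G-B-D form a major triad rooted on G.
G is scale degree 1 in G major, and a major triad on that degree is written I.
With D in the bass the chord is in second inversion, so the figured bass is 64.

I64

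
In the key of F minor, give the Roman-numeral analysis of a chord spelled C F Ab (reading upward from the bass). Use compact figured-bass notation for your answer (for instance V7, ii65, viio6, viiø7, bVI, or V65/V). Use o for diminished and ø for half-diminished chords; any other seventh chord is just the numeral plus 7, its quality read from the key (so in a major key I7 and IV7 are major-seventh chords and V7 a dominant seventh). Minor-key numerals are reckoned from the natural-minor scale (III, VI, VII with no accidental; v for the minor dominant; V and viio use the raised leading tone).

i64

Stacked in thirds the chord is F-Ab-C: a minor triad on F.
In F minor, F is the tonic; the diatonic minor triad there is i.
With C in the bass the chord is in second inversion, so the figured bass is 64.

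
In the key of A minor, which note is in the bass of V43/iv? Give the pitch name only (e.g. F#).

E

The applied chord V43/iv is rooted on A: A-C#-E-G.
The figure 43 means second inversion — the fifth is in the bass.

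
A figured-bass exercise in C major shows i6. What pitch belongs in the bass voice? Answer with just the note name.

Eb

i in C major has root C; the chord is C-Eb-G.
The figure 6 means first inversion — the third is in the bass.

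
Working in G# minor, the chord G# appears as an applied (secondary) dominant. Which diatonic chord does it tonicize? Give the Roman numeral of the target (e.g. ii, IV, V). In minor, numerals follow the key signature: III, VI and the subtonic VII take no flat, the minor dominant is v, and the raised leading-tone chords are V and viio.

The chord is a major triad on G#.
A dominant resolves down a perfect fifth: G# → C#. In G# minor, C# is scale degree 4, i.e. iv.

iv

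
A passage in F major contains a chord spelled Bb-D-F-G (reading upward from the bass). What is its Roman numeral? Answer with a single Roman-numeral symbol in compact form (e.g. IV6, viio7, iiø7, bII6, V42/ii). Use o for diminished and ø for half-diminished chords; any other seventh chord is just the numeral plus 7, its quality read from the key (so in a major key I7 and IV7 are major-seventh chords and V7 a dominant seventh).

Stacked in thirds the chord is G-Bb-D-F: a minor seventh chord on G.
In F major, G is the supertonic; the diatonic minor seventh chord there is ii7.
With Bb in the bass the chord is in first inversion, so the figured bass is 65.

ii65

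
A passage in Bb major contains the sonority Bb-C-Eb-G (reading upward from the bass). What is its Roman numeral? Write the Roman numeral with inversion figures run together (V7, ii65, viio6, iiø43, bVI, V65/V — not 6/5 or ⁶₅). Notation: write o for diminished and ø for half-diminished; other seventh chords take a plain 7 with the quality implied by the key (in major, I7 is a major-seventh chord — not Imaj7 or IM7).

The pitches C-Eb-G-Bb form a minor seventh chord rooted on C.
In Bb major, C is the supertonic; the diatonic minor seventh chord there is ii7.
With Bb in the bass the chord is in third inversion, so the figured bass is 42.

ii42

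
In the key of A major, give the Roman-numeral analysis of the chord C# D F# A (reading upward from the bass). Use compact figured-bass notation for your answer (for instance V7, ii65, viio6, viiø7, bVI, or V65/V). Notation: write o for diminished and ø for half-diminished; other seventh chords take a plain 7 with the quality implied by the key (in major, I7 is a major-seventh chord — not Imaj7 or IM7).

IV42

The pitches D-F#-A-C# form a major seventh chord rooted on D.
In A major, D is the subdominant; the diatonic major seventh chord there is IV7.
With C# in the bass the chord is in third inversion, so the figured bass is 42.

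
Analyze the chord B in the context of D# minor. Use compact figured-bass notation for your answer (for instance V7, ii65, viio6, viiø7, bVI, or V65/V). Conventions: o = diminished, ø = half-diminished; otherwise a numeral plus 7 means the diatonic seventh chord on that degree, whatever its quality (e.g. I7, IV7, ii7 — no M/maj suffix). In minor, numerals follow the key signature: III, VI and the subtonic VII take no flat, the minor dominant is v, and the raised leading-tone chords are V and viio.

The pitches B-D#-F# form a major triad rooted on B.
B is scale degree 6 in D# minor, and a major triad on that degree is written VI.

VI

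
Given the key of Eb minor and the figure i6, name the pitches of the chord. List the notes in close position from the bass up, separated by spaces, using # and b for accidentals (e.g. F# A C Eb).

Gb Bb Eb

The numeral's case and figure indicate a minor triad. In Eb minor its root, the tonic, is Eb.
That chord is spelled Eb-Gb-Bb.
With the 6 figure the chord is in first inversion; from the bass Gb upward in close position it reads Gb-Bb-Eb.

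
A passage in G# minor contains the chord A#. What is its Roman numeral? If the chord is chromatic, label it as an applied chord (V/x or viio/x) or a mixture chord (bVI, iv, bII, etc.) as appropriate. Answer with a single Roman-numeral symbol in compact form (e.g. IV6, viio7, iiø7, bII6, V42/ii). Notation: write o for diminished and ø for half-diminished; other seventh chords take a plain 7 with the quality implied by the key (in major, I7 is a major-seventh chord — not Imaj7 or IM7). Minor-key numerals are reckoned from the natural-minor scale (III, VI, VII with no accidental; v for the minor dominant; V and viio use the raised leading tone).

V/V

Stacked in thirds the chord is A#-C##-E#: a major triad on A#.
A# is not a diatonic chord root with this quality in G# minor, but it lies a perfect fifth above D# (V), so the chord functions as an applied dominant of V.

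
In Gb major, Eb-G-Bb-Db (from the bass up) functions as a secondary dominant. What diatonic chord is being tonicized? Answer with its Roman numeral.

The chord is a dominant seventh chord on Eb.
A dominant resolves down a perfect fifth: Eb → Ab. In Gb major, Ab is scale degree 2, i.e. ii.

ii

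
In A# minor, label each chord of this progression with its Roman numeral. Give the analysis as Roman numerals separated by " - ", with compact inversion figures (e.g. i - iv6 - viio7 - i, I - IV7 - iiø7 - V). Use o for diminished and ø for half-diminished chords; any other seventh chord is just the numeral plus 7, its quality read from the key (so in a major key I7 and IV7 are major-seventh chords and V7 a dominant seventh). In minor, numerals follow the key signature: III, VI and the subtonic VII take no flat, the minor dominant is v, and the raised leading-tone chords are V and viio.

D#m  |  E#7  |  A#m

D#m: root D# is the subdominant; minor triad there is iv.
E#7: dominant seventh chord on E# = scale degree 5 → V7.
A#m has root A#, degree 1 in A# minor, so i.

iv - V7 - i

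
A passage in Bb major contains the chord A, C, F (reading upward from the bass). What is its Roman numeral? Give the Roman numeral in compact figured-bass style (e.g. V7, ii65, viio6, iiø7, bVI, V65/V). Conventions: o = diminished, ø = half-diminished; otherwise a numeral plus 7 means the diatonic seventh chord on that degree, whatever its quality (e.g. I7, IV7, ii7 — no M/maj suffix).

V6

Stacked in thirds the chord is F-A-C: a major triad on F.
F is scale degree 5 in Bb major, and a major triad on that degree is written V.
With A in the bass the chord is in first inversion, so the figured bass is 6.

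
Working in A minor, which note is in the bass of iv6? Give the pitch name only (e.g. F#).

F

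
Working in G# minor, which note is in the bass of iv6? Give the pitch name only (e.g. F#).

iv in G# minor has root C#; the chord is C#-E-G#.
The figure 6 means first inversion — the third is in the bass.

E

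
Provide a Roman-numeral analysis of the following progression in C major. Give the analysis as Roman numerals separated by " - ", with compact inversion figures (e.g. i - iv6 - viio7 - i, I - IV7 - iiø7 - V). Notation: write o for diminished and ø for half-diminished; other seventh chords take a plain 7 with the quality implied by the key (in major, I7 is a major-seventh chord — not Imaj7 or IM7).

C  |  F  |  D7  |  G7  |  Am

I - IV - V7/V - V7 - vi

C: major triad on C = scale degree 1 → I.
F: major triad on F = scale degree 4 → IV.
D7: a dominant seventh chord on D, the applied dominant of V → V7/V.
G7: root G is the dominant; dominant seventh chord there is V7.
Am: minor triad on A = scale degree 6 → vi.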